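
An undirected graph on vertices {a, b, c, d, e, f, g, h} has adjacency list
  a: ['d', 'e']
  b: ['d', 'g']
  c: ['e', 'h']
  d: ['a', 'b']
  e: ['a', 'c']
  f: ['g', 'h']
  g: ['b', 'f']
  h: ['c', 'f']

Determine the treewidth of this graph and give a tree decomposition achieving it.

Every bag has size at most 3, so the width is 3 − 1 = 2 and tw(G) ≤ 2. The edges d–b–g–f–h–c–e–a–d form a cycle, so G is not a tree and its treewidth is at least 2. Therefore the treewidth is 2.

Treewidth 2.
Bags: B1 = {b, d, g}  B2 = {d, f, g}  B3 = {d, f, h}  B4 = {c, d, h}  B5 = {c, d, e}  B6 = {a, d, e}
Tree: B1–B2, B2–B3, B3–B4, B4–B5, B5–B6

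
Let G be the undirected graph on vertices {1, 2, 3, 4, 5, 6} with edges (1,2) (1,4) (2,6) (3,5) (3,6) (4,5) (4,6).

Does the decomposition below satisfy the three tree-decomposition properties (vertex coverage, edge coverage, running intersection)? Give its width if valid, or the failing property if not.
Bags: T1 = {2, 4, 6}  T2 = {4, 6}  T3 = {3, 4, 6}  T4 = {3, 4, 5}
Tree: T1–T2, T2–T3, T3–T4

No — vertex 1 appears in no bag.

A tree decomposition must satisfy three properties: every vertex lies in some bag; for every edge, both endpoints lie together in some bag; and for every vertex, the bags containing it form a connected subtree. Here vertex 1 appears in no bag, so the decomposition is invalid.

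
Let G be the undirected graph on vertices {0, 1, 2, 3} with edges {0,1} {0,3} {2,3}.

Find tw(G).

1

A width-1 tree decomposition is:
Bags: B1 = {0, 3}  B2 = {2, 3}  B3 = {0, 1}
Tree: B1–B2, B1–B3
Each bag holds 2 vertices, so the decomposition has width 1, which upper-bounds the treewidth. G has an edge, so its treewidth is at least 1. Hence tw(G) = 1 exactly.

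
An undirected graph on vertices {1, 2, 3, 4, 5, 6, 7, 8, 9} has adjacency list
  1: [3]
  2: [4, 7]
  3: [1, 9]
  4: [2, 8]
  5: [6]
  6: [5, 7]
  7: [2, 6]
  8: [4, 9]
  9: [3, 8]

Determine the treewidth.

A width-1 tree decomposition is:
Bags: B1 = {1, 3}  B2 = {3, 9}  B3 = {8, 9}  B4 = {4, 8}  B5 = {2, 4}  B6 = {2, 7}  B7 = {6, 7}  B8 = {5, 6}
Tree: B1–B2, B2–B3, B3–B4, B4–B5, B5–B6, B6–B7, B7–B8
Each bag holds 2 vertices, so the decomposition has width 1, which upper-bounds the treewidth. Since G has at least one edge (e.g. 1–3), it is not an edgeless graph, so tw(G) ≥ 1. Combining the bounds, tw(G) = 1.

1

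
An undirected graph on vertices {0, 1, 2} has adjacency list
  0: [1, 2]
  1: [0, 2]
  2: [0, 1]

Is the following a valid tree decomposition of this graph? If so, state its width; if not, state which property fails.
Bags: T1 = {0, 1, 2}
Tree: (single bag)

Yes; width 2.

Vertex coverage: the bags together contain {0, 1, 2}, the full vertex set. Edge coverage: each edge of G has both endpoints in at least one bag. Running intersection: for every vertex, the bags containing it form a connected subtree. All three properties hold, so this is a valid tree decomposition of width max|bag| − 1 = 2, and hence tw(G) ≤ 2.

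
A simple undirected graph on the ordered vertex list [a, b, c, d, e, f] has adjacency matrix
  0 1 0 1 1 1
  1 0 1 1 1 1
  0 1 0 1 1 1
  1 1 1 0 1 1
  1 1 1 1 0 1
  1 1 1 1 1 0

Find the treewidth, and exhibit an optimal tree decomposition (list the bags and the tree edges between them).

Treewidth 4.
One optimal decomposition is:
Bags: B1 = {a, b, d, e, f}  B2 = {b, c, d, e, f}
Tree: B1–B2

Each bag holds 5 vertices, so the decomposition has width 4, which upper-bounds the treewidth. For the lower bound, the 5 vertices {b, c, d, e, f} are pairwise adjacent, and any tree decomposition puts a clique entirely inside one bag — forcing width ≥ 4. The upper and lower bounds meet at 4, so that is the treewidth.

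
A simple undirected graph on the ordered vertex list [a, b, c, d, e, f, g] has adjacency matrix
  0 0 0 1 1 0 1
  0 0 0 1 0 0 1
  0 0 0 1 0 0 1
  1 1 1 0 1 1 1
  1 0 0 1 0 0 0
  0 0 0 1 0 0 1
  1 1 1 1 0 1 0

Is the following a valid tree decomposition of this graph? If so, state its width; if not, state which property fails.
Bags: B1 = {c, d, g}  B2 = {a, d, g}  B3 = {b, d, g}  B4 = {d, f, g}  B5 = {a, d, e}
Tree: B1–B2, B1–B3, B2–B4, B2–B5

Yes; width 2.

Checking the three conditions: (i) the bags cover all of {a, b, c, d, e, f, g}; (ii) for each edge, some bag contains both endpoints; (iii) the bags containing any fixed vertex form a subtree. All hold, so the decomposition is valid with width 3 − 1 = 2.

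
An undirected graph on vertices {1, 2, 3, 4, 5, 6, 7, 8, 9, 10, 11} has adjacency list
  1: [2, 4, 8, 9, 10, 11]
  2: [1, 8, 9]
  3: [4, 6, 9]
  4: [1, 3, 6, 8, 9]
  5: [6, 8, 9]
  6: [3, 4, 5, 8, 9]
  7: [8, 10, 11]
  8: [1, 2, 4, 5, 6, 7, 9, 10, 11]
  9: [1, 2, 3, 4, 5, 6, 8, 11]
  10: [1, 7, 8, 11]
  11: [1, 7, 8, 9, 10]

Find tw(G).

A width-3 tree decomposition is:
Bags: B1 = {4, 6, 8, 9}  B2 = {3, 4, 6, 9}  B3 = {5, 6, 8, 9}  B4 = {1, 4, 8, 9}  B5 = {1, 8, 9, 11}  B6 = {1, 8, 10, 11}  B7 = {1, 2, 8, 9}  B8 = {7, 8, 10, 11}
Tree: B1–B2, B1–B3, B1–B4, B4–B5, B5–B6, B5–B7, B6–B8
Every bag has size at most 4, so the width is 4 − 1 = 3 and tw(G) ≤ 3. On the other hand G contains the 4-clique {1, 2, 8, 9}. A clique must lie in a single bag of any decomposition, so no decomposition can have width below 3. Combining the bounds, tw(G) = 3.

3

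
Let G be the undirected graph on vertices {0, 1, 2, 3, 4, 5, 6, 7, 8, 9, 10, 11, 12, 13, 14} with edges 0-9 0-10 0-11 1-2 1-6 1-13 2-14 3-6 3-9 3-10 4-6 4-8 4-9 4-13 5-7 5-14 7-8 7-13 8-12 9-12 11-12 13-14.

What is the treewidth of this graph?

3

A width-3 tree decomposition is:
Bags: B1 = {2, 5, 7, 14}  B2 = {2, 7, 13, 14}  B3 = {1, 2, 7, 13}  B4 = {1, 7, 8, 13}  B5 = {1, 4, 8, 13}  B6 = {1, 4, 6, 8}  B7 = {4, 6, 8, 12}  B8 = {4, 6, 9, 12}  B9 = {3, 6, 9, 12}  B10 = {3, 9, 11, 12}  B11 = {0, 3, 9, 11}  B12 = {0, 3, 10, 11}
Tree: B1–B2, B2–B3, B3–B4, B4–B5, B5–B6, B6–B7, B7–B8, B8–B9, B9–B10, B10–B11, B11–B12
Each bag holds 4 vertices, so the decomposition has width 3, which upper-bounds the treewidth. For the lower bound: the 4 vertex sets {2,5,14}, {7}, {13}, {1,4,6,8} are disjoint, each induces a connected subgraph, and every pair is joined by at least one edge of G. Contracting each set to a single vertex therefore yields K_{4} as a minor, and since treewidth is minor-monotone, tw(G) ≥ tw(K_{4}) = 3. Therefore the treewidth is 3.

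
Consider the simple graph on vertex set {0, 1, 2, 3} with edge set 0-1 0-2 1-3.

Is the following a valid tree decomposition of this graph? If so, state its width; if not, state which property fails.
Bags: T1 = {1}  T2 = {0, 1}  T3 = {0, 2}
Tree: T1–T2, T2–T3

No — vertex 3 appears in no bag.

A tree decomposition must satisfy three properties: every vertex lies in some bag; for every edge, both endpoints lie together in some bag; and for every vertex, the bags containing it form a connected subtree. Here vertex 3 appears in no bag, so the decomposition is invalid.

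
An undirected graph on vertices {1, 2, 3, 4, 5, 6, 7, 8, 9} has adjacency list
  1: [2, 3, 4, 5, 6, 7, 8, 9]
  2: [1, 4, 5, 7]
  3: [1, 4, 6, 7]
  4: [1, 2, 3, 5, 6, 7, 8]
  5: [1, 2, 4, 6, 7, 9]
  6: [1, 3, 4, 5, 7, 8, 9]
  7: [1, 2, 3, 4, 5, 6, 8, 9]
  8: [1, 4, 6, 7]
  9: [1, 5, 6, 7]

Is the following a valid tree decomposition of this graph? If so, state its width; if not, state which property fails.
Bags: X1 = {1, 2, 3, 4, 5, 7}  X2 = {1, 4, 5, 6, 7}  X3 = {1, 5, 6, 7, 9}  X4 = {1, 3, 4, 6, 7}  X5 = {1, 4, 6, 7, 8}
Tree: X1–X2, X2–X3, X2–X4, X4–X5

No — bags containing vertex 3 are not connected in the tree.

A tree decomposition must satisfy three properties: every vertex lies in some bag; for every edge, both endpoints lie together in some bag; and for every vertex, the bags containing it form a connected subtree. Here bags containing vertex 3 are not connected in the tree, so the decomposition is invalid.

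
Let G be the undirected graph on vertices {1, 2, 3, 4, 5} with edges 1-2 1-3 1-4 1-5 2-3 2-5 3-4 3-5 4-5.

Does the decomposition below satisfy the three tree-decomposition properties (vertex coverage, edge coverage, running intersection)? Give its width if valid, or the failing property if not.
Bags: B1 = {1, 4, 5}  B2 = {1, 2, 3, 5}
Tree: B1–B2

A tree decomposition must satisfy three properties: every vertex lies in some bag; for every edge, both endpoints lie together in some bag; and for every vertex, the bags containing it form a connected subtree. Here edge (3,4) lies in no bag, so the decomposition is invalid.

No — edge (3,4) lies in no bag.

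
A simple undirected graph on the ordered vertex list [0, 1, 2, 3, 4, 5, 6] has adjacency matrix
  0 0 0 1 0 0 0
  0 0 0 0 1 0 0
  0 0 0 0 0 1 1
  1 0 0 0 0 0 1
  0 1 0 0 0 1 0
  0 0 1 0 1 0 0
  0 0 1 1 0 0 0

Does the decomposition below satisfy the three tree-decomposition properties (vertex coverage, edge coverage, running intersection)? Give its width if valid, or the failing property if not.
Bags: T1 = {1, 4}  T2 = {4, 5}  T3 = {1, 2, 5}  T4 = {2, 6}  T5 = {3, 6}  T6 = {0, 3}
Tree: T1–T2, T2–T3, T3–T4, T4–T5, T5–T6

No — bags containing vertex 1 are not connected in the tree.

A tree decomposition must satisfy three properties: every vertex lies in some bag; for every edge, both endpoints lie together in some bag; and for every vertex, the bags containing it form a connected subtree. Here bags containing vertex 1 are not connected in the tree, so the decomposition is invalid.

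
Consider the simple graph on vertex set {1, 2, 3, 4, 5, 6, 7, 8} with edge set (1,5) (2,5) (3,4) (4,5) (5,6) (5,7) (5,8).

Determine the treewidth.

A width-1 tree decomposition is:
Bags: B1 = {4, 5}  B2 = {5, 8}  B3 = {1, 5}  B4 = {5, 6}  B5 = {5, 7}  B6 = {3, 4}  B7 = {2, 5}
Tree: B1–B2, B2–B3, B3–B4, B1–B5, B1–B6, B4–B7
Each bag holds 2 vertices, so the decomposition has width 1, which upper-bounds the treewidth. Since G has at least one edge (e.g. 5–4), it is not an edgeless graph, so tw(G) ≥ 1. Therefore the treewidth is 1.

1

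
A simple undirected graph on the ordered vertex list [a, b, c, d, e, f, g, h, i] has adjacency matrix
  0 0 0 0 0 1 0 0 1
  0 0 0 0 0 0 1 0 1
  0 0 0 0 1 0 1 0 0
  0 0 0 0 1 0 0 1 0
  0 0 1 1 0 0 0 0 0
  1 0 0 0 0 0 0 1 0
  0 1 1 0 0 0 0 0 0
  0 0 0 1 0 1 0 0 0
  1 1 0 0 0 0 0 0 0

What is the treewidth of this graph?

2

A width-2 tree decomposition is:
Bags: B1 = {b, g, i}  B2 = {a, g, i}  B3 = {a, f, g}  B4 = {f, g, h}  B5 = {d, g, h}  B6 = {d, e, g}  B7 = {c, e, g}
Tree: B1–B2, B2–B3, B3–B4, B4–B5, B5–B6, B6–B7
Each bag holds 3 vertices, so the decomposition has width 2, which upper-bounds the treewidth. The edges g–b–i–a–f–h–d–e–c–g form a cycle, so G is not a tree and its treewidth is at least 2. The upper and lower bounds meet at 2, so that is the treewidth.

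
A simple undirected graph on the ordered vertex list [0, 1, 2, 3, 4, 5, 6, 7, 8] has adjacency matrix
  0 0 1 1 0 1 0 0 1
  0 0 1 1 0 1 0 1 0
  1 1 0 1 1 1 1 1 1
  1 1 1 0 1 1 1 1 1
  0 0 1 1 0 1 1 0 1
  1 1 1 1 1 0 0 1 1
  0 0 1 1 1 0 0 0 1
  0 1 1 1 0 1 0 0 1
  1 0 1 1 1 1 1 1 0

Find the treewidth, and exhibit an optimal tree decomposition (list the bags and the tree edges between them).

Treewidth 4.
One such decomposition:
Bags: B1 = {2, 3, 4, 6, 8}  B2 = {2, 3, 4, 5, 8}  B3 = {2, 3, 5, 7, 8}  B4 = {0, 2, 3, 5, 8}  B5 = {1, 2, 3, 5, 7}
Tree: B1–B2, B2–B3, B3–B4, B3–B5

Every bag has size at most 5, so the width is 5 − 1 = 4 and tw(G) ≤ 4. Conversely, {0, 2, 3, 5, 8} is a clique of size 5, and the vertices of any clique must share a bag in every tree decomposition; so some bag has ≥ 5 vertices and tw(G) ≥ 4. Combining the bounds, tw(G) = 4.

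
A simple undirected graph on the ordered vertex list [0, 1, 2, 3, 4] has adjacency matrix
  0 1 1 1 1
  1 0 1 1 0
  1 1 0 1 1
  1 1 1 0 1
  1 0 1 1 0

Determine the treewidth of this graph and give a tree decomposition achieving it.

Each bag holds 4 vertices, so the decomposition has width 3, which upper-bounds the treewidth. On the other hand G contains the 4-clique {0, 1, 2, 3}. A clique must lie in a single bag of any decomposition, so no decomposition can have width below 3. Combining the bounds, tw(G) = 3.

Treewidth 3.
One such decomposition:
Bags: B1 = {0, 1, 2, 3}  B2 = {0, 2, 3, 4}
Tree: B1–B2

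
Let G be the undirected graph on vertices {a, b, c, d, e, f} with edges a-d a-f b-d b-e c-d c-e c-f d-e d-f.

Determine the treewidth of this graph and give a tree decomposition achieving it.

Each bag holds 3 vertices, so the decomposition has width 2, which upper-bounds the treewidth. Conversely, {c, d, e} is a clique of size 3, and the vertices of any clique must share a bag in every tree decomposition; so some bag has ≥ 3 vertices and tw(G) ≥ 2. Therefore the treewidth is 2.

Treewidth 2.
One such decomposition:
Bags: B1 = {c, d, f}  B2 = {c, d, e}  B3 = {a, d, f}  B4 = {b, d, e}
Tree: B1–B2, B1–B3, B2–B4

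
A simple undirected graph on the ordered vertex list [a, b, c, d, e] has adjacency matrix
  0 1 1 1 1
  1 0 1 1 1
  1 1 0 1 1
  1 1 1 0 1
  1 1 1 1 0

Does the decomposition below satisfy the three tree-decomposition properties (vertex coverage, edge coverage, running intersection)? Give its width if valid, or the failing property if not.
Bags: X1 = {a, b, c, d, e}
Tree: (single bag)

Yes; width 4.

Vertex coverage: the bags together contain {a, b, c, d, e}, the full vertex set. Edge coverage: each edge of G has both endpoints in at least one bag. Running intersection: for every vertex, the bags containing it form a connected subtree. All three properties hold, so this is a valid tree decomposition of width max|bag| − 1 = 4, and hence tw(G) ≤ 4.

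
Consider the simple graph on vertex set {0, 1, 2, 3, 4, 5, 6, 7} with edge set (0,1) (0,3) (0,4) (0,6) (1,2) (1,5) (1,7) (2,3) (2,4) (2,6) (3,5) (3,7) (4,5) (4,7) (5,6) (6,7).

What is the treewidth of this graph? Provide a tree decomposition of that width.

Every bag has size at most 5, so the width is 5 − 1 = 4 and tw(G) ≤ 4. For the lower bound: the 5 vertex sets {0,3}, {2,6}, {1,5}, {4}, {7} are disjoint, each induces a connected subgraph, and every pair is joined by at least one edge of G. Contracting each set to a single vertex therefore yields K_{5} as a minor, and since treewidth is minor-monotone, tw(G) ≥ tw(K_{5}) = 4. Combining the bounds, tw(G) = 4.

Treewidth 4.
One optimal decomposition is:
Bags: B1 = {0, 1, 3, 4, 6}  B2 = {1, 2, 3, 4, 6}  B3 = {1, 3, 4, 5, 6}  B4 = {1, 3, 4, 6, 7}
Tree: B1–B2, B2–B3, B3–B4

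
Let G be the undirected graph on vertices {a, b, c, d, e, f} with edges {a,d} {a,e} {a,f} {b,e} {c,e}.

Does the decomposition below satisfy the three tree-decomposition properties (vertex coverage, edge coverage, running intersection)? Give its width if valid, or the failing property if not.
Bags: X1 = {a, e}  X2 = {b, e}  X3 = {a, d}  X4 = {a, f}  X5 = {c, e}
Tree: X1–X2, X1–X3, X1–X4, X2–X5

Yes; width 1.

Every vertex of G appears in some bag (union = {a, b, c, d, e, f}); every edge is covered by a bag; and for each vertex v the set of bags containing v is connected in the bag tree. The decomposition is therefore valid. The largest bag has 2 vertices, so the width is 1.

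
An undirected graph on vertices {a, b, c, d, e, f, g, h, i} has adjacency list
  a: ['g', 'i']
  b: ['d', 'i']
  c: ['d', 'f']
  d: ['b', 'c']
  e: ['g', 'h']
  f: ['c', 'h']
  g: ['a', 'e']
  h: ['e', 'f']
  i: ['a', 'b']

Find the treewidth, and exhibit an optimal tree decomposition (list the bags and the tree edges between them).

Every bag has size at most 3, so the width is 3 − 1 = 2 and tw(G) ≤ 2. Since a–i–b–d–c–f–h–e–g–a is a cycle in G, G is not acyclic. Forests are exactly the graphs of treewidth ≤ 1, so tw(G) ≥ 2. Combining the bounds, tw(G) = 2.

Treewidth 2.
One such decomposition:
Bags: B1 = {a, b, i}  B2 = {a, b, d}  B3 = {a, c, d}  B4 = {a, c, f}  B5 = {a, f, h}  B6 = {a, e, h}  B7 = {a, e, g}
Tree: B1–B2, B2–B3, B3–B4, B4–B5, B5–B6, B6–B7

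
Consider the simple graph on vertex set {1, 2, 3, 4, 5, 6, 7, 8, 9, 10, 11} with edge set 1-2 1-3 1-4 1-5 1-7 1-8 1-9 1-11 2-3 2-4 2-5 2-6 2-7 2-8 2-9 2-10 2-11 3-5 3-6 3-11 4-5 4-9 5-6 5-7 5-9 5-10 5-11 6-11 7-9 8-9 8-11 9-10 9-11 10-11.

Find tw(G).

A width-4 tree decomposition is:
Bags: B1 = {1, 2, 8, 9, 11}  B2 = {1, 2, 5, 9, 11}  B3 = {2, 5, 9, 10, 11}  B4 = {1, 2, 5, 7, 9}  B5 = {1, 2, 3, 5, 11}  B6 = {1, 2, 4, 5, 9}  B7 = {2, 3, 5, 6, 11}
Tree: B1–B2, B2–B3, B2–B4, B2–B5, B2–B6, B5–B7
Each bag holds 5 vertices, so the decomposition has width 4, which upper-bounds the treewidth. For the lower bound, the 5 vertices {1, 2, 8, 9, 11} are pairwise adjacent, and any tree decomposition puts a clique entirely inside one bag — forcing width ≥ 4. Hence tw(G) = 4 exactly.

4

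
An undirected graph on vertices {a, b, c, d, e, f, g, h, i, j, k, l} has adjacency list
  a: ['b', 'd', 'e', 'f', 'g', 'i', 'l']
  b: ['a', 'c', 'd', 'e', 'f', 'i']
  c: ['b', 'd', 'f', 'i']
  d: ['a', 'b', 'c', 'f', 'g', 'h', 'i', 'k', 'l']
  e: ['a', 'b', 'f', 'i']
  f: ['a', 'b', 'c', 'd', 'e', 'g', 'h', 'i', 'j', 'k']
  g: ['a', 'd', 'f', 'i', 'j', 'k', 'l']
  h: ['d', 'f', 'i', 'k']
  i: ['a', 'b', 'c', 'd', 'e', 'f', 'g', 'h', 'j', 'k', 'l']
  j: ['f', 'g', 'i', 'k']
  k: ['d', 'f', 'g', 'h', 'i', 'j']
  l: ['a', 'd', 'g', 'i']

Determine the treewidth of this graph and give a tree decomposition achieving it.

Treewidth 4.
One optimal decomposition is:
Bags: B1 = {a, d, f, g, i}  B2 = {d, f, g, i, k}  B3 = {a, d, g, i, l}  B4 = {a, b, d, f, i}  B5 = {a, b, e, f, i}  B6 = {b, c, d, f, i}  B7 = {f, g, i, j, k}  B8 = {d, f, h, i, k}
Tree: B1–B2, B1–B3, B1–B4, B4–B5, B4–B6, B2–B7, B2–B8

The largest bag has 5 vertices, giving width 4; this decomposition certifies tw(G) ≤ 4. For the lower bound, the 5 vertices {a, d, f, g, i} are pairwise adjacent, and any tree decomposition puts a clique entirely inside one bag — forcing width ≥ 4. Hence tw(G) = 4 exactly.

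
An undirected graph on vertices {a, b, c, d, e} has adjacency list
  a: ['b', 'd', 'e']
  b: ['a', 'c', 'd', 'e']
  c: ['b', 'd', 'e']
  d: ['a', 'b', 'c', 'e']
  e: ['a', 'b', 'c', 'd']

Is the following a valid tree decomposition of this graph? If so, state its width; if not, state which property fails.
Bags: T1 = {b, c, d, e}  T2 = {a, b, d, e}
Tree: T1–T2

Checking the three conditions: (i) the bags cover all of {a, b, c, d, e}; (ii) for each edge, some bag contains both endpoints; (iii) the bags containing any fixed vertex form a subtree. All hold, so the decomposition is valid with width 4 − 1 = 3.

Yes; width 3.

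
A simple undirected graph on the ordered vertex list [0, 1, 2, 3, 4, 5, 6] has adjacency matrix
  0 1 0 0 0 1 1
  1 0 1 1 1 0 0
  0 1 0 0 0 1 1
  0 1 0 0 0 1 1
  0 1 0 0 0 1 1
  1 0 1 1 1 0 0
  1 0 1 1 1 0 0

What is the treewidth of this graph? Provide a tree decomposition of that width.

Each bag holds 4 vertices, so the decomposition has width 3, which upper-bounds the treewidth. For the lower bound: the 4 vertex sets {2,6}, {1,4}, {5}, {3} are disjoint, each induces a connected subgraph, and every pair is joined by at least one edge of G. Contracting each set to a single vertex therefore yields K_{4} as a minor, and since treewidth is minor-monotone, tw(G) ≥ tw(K_{4}) = 3. Hence tw(G) = 3 exactly.

Treewidth 3.
One optimal decomposition is:
Bags: B1 = {1, 2, 5, 6}  B2 = {1, 4, 5, 6}  B3 = {1, 3, 5, 6}  B4 = {0, 1, 5, 6}
Tree: B1–B2, B2–B3, B3–B4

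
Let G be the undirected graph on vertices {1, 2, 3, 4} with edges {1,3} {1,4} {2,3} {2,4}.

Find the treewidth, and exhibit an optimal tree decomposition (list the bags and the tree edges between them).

The largest bag has 3 vertices, giving width 2; this decomposition certifies tw(G) ≤ 2. The edges 1–4–2–3–1 form a cycle, so G is not a tree and its treewidth is at least 2. Combining the bounds, tw(G) = 2.

Treewidth 2.
Bags: B1 = {1, 2, 4}  B2 = {1, 2, 3}
Tree: B1–B2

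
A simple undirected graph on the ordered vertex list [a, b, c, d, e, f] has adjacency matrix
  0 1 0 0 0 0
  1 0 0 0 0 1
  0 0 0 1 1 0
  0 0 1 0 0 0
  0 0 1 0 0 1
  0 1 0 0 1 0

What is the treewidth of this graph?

A width-1 tree decomposition is:
Bags: B1 = {a, b}  B2 = {b, f}  B3 = {e, f}  B4 = {c, e}  B5 = {c, d}
Tree: B1–B2, B2–B3, B3–B4, B4–B5
The largest bag has 2 vertices, giving width 1; this decomposition certifies tw(G) ≤ 1. G has an edge, so its treewidth is at least 1. Hence tw(G) = 1 exactly.

1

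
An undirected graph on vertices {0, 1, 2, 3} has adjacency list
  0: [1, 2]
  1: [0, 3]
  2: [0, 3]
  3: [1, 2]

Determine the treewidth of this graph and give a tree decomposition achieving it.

Each bag holds 3 vertices, so the decomposition has width 2, which upper-bounds the treewidth. Since 1–0–2–3–1 is a cycle in G, G is not acyclic. Forests are exactly the graphs of treewidth ≤ 1, so tw(G) ≥ 2. Therefore the treewidth is 2.

Treewidth 2.
Bags: B1 = {0, 1, 2}  B2 = {1, 2, 3}
Tree: B1–B2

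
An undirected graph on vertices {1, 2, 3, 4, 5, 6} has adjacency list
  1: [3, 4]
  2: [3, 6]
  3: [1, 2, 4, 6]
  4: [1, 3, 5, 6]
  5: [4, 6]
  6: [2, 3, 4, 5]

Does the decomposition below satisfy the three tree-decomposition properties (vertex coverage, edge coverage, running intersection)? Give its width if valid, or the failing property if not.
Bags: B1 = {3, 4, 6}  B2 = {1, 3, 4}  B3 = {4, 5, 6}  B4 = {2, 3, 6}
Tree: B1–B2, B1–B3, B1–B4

Yes; width 2.

Checking the three conditions: (i) the bags cover all of {1, 2, 3, 4, 5, 6}; (ii) for each edge, some bag contains both endpoints; (iii) the bags containing any fixed vertex form a subtree. All hold, so the decomposition is valid with width 3 − 1 = 2.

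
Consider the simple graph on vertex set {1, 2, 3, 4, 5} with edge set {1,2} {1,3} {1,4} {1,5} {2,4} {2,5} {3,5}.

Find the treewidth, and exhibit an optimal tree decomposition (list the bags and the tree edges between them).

Treewidth 2.
One optimal decomposition is:
Bags: B1 = {1, 2, 4}  B2 = {1, 2, 5}  B3 = {1, 3, 5}
Tree: B1–B2, B2–B3

Every bag has size at most 3, so the width is 3 − 1 = 2 and tw(G) ≤ 2. On the other hand G contains the 3-clique {1, 2, 4}. A clique must lie in a single bag of any decomposition, so no decomposition can have width below 2. The upper and lower bounds meet at 2, so that is the treewidth.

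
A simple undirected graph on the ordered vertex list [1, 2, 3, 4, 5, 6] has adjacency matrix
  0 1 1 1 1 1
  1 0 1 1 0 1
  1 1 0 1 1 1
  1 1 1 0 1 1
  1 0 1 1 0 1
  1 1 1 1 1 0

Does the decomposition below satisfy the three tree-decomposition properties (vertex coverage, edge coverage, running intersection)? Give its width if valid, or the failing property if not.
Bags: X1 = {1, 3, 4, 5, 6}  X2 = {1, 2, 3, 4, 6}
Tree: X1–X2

Every vertex of G appears in some bag (union = {1, 2, 3, 4, 5, 6}); every edge is covered by a bag; and for each vertex v the set of bags containing v is connected in the bag tree. The decomposition is therefore valid. The largest bag has 5 vertices, so the width is 4.

Yes; width 4.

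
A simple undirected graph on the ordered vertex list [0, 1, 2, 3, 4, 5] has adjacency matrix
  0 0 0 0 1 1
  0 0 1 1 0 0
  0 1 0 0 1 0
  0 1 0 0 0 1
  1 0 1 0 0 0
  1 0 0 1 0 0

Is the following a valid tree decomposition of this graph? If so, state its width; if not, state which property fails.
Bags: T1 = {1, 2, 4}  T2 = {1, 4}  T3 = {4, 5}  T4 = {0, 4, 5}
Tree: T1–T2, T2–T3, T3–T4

No — vertex 3 appears in no bag.

A tree decomposition must satisfy three properties: every vertex lies in some bag; for every edge, both endpoints lie together in some bag; and for every vertex, the bags containing it form a connected subtree. Here vertex 3 appears in no bag, so the decomposition is invalid.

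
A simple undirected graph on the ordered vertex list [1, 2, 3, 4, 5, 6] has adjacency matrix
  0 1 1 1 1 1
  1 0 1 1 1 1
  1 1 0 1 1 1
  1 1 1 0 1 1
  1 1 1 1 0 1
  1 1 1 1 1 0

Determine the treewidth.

5

A width-5 tree decomposition is:
Bags: B1 = {1, 2, 3, 4, 5, 6}
Tree: (single bag)
A single bag containing all 6 vertices is trivially a valid decomposition of width 5. Conversely, {1, 2, 3, 4, 5, 6} is a clique of size 6, and the vertices of any clique must share a bag in every tree decomposition; so some bag has ≥ 6 vertices and tw(G) ≥ 5. Therefore the treewidth is 5.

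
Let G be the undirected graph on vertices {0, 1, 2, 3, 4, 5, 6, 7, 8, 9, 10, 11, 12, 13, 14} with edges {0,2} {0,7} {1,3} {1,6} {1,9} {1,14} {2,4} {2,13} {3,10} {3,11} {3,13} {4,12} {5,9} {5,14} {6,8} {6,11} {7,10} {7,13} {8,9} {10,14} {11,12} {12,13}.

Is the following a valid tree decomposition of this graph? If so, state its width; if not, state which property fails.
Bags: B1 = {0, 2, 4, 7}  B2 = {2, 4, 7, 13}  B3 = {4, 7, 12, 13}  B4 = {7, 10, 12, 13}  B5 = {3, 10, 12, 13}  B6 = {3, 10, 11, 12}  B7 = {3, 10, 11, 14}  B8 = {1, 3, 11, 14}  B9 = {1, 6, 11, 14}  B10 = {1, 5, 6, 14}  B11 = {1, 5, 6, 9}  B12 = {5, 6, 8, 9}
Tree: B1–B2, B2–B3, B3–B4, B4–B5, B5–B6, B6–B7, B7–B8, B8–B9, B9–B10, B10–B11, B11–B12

Yes; width 3.

Vertex coverage: the bags together contain {0, 1, 2, 3, 4, 5, 6, 7, 8, 9, 10, 11, 12, 13, 14}, the full vertex set. Edge coverage: each edge of G has both endpoints in at least one bag. Running intersection: for every vertex, the bags containing it form a connected subtree. All three properties hold, so this is a valid tree decomposition of width max|bag| − 1 = 3, and hence tw(G) ≤ 3.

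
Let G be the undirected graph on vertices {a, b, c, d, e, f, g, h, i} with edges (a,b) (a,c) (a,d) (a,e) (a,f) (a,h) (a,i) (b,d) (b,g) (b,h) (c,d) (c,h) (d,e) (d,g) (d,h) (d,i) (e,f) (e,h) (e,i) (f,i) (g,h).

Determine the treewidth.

A width-3 tree decomposition is:
Bags: B1 = {a, d, e, h}  B2 = {a, b, d, h}  B3 = {b, d, g, h}  B4 = {a, c, d, h}  B5 = {a, d, e, i}  B6 = {a, e, f, i}
Tree: B1–B2, B2–B3, B1–B4, B1–B5, B5–B6
Every bag has size at most 4, so the width is 4 − 1 = 3 and tw(G) ≤ 3. For the lower bound, the 4 vertices {b, d, g, h} are pairwise adjacent, and any tree decomposition puts a clique entirely inside one bag — forcing width ≥ 3. Combining the bounds, tw(G) = 3.

3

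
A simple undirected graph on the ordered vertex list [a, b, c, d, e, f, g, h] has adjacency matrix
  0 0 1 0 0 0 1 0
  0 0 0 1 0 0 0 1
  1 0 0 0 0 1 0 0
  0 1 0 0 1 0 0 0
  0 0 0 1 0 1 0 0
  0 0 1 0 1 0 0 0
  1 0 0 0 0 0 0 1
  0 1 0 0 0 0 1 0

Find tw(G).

A width-2 tree decomposition is:
Bags: B1 = {d, e, f}  B2 = {b, d, f}  B3 = {b, f, h}  B4 = {f, g, h}  B5 = {a, f, g}  B6 = {a, c, f}
Tree: B1–B2, B2–B3, B3–B4, B4–B5, B5–B6
Each bag holds 3 vertices, so the decomposition has width 2, which upper-bounds the treewidth. Since f–e–d–b–h–g–a–c–f is a cycle in G, G is not acyclic. Forests are exactly the graphs of treewidth ≤ 1, so tw(G) ≥ 2. The upper and lower bounds meet at 2, so that is the treewidth.

2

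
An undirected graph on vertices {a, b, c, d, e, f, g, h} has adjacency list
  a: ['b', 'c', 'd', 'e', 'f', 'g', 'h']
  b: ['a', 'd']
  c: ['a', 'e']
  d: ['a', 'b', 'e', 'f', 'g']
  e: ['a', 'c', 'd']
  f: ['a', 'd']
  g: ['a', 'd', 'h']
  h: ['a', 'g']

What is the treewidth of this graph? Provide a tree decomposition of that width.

Treewidth 2.
One optimal decomposition is:
Bags: B1 = {a, b, d}  B2 = {a, d, g}  B3 = {a, d, e}  B4 = {a, g, h}  B5 = {a, d, f}  B6 = {a, c, e}
Tree: B1–B2, B1–B3, B2–B4, B3–B5, B3–B6

The largest bag has 3 vertices, giving width 2; this decomposition certifies tw(G) ≤ 2. Conversely, {a, d, g} is a clique of size 3, and the vertices of any clique must share a bag in every tree decomposition; so some bag has ≥ 3 vertices and tw(G) ≥ 2. Hence tw(G) = 2 exactly.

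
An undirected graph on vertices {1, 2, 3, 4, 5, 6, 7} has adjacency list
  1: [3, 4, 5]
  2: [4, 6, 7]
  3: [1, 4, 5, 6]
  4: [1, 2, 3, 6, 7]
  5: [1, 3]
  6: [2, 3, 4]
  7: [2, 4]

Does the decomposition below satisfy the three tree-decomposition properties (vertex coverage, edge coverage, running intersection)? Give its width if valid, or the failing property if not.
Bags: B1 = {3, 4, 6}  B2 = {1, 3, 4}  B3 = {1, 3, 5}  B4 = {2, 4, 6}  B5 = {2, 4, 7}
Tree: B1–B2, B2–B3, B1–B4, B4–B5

Yes; width 2.

Vertex coverage: the bags together contain {1, 2, 3, 4, 5, 6, 7}, the full vertex set. Edge coverage: each edge of G has both endpoints in at least one bag. Running intersection: for every vertex, the bags containing it form a connected subtree. All three properties hold, so this is a valid tree decomposition of width max|bag| − 1 = 2, and hence tw(G) ≤ 2.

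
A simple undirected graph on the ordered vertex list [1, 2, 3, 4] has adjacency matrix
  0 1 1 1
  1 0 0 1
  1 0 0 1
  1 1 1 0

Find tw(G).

2

A width-2 tree decomposition is:
Bags: B1 = {1, 2, 4}  B2 = {1, 3, 4}
Tree: B1–B2
The largest bag has 3 vertices, giving width 2; this decomposition certifies tw(G) ≤ 2. For the lower bound, the 3 vertices {1, 2, 4} are pairwise adjacent, and any tree decomposition puts a clique entirely inside one bag — forcing width ≥ 2. The upper and lower bounds meet at 2, so that is the treewidth.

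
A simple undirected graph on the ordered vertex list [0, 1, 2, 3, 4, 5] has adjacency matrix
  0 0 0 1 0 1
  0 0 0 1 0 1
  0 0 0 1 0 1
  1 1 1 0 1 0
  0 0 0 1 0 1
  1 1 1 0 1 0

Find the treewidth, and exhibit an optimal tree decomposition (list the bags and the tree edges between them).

Treewidth 2.
Bags: B1 = {2, 3, 5}  B2 = {1, 3, 5}  B3 = {3, 4, 5}  B4 = {0, 3, 5}
Tree: B1–B2, B2–B3, B3–B4

Each bag holds 3 vertices, so the decomposition has width 2, which upper-bounds the treewidth. The edges 3–2–5–1–3 form a cycle, so G is not a tree and its treewidth is at least 2. The upper and lower bounds meet at 2, so that is the treewidth.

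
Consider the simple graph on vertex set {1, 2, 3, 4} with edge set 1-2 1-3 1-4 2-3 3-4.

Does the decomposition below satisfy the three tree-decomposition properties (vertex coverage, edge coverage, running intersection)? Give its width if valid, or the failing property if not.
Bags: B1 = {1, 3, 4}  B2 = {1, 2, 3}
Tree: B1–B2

Checking the three conditions: (i) the bags cover all of {1, 2, 3, 4}; (ii) for each edge, some bag contains both endpoints; (iii) the bags containing any fixed vertex form a subtree. All hold, so the decomposition is valid with width 3 − 1 = 2.

Yes; width 2.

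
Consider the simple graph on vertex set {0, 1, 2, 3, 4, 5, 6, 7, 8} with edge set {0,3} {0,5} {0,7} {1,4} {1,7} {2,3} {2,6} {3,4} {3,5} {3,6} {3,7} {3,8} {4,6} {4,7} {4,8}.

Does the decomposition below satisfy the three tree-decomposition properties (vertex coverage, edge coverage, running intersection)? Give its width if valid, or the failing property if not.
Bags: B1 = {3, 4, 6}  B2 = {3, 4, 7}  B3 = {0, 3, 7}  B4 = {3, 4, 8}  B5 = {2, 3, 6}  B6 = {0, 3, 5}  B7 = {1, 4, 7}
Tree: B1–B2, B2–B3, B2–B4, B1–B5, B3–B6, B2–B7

Yes; width 2.

Every vertex of G appears in some bag (union = {0, 1, 2, 3, 4, 5, 6, 7, 8}); every edge is covered by a bag; and for each vertex v the set of bags containing v is connected in the bag tree. The decomposition is therefore valid. The largest bag has 3 vertices, so the width is 2.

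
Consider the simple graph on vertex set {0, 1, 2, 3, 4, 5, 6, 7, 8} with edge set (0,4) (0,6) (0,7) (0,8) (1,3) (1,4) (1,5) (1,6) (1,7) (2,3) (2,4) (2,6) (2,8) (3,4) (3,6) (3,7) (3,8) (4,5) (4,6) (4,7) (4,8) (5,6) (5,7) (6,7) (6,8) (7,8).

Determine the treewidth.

4

A width-4 tree decomposition is:
Bags: B1 = {2, 3, 4, 6, 8}  B2 = {3, 4, 6, 7, 8}  B3 = {0, 4, 6, 7, 8}  B4 = {1, 3, 4, 6, 7}  B5 = {1, 4, 5, 6, 7}
Tree: B1–B2, B2–B3, B2–B4, B4–B5
The largest bag has 5 vertices, giving width 4; this decomposition certifies tw(G) ≤ 4. Conversely, {2, 3, 4, 6, 8} is a clique of size 5, and the vertices of any clique must share a bag in every tree decomposition; so some bag has ≥ 5 vertices and tw(G) ≥ 4. The upper and lower bounds meet at 4, so that is the treewidth.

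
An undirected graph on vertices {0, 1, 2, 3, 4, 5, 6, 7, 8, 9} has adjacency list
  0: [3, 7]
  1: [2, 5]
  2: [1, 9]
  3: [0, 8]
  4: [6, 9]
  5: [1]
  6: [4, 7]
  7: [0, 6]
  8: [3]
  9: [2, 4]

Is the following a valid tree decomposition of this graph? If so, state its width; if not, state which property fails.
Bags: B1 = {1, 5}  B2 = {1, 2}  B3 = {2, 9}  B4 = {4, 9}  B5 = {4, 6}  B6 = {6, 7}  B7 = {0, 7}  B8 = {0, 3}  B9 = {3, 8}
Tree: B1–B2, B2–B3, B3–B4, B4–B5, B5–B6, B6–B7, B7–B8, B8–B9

Yes; width 1.

Vertex coverage: the bags together contain {0, 1, 2, 3, 4, 5, 6, 7, 8, 9}, the full vertex set. Edge coverage: each edge of G has both endpoints in at least one bag. Running intersection: for every vertex, the bags containing it form a connected subtree. All three properties hold, so this is a valid tree decomposition of width max|bag| − 1 = 1, and hence tw(G) ≤ 1.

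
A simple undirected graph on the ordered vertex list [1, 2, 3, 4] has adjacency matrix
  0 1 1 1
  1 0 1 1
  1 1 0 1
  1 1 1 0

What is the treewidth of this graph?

3

A width-3 tree decomposition is:
Bags: B1 = {1, 2, 3, 4}
Tree: (single bag)
With just one bag of size 4, the width is 4 − 1 = 3, so tw(G) ≤ 3. On the other hand G contains the 4-clique {1, 2, 3, 4}. A clique must lie in a single bag of any decomposition, so no decomposition can have width below 3. Therefore the treewidth is 3.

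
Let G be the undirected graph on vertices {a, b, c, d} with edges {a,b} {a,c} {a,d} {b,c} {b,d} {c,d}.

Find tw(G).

3

A width-3 tree decomposition is:
Bags: B1 = {a, b, c, d}
Tree: (single bag)
A single bag containing all 4 vertices is trivially a valid decomposition of width 3. For the lower bound, the 4 vertices {a, b, c, d} are pairwise adjacent, and any tree decomposition puts a clique entirely inside one bag — forcing width ≥ 3. Hence tw(G) = 3 exactly.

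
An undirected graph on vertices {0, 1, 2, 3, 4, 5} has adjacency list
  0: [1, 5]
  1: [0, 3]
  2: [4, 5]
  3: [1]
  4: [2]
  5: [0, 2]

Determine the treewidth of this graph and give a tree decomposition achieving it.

Treewidth 1.
One optimal decomposition is:
Bags: B1 = {1, 3}  B2 = {0, 1}  B3 = {0, 5}  B4 = {2, 5}  B5 = {2, 4}
Tree: B1–B2, B2–B3, B3–B4, B4–B5

Every bag has size at most 2, so the width is 2 − 1 = 1 and tw(G) ≤ 1. Since G has at least one edge (e.g. 3–1), it is not an edgeless graph, so tw(G) ≥ 1. Hence tw(G) = 1 exactly.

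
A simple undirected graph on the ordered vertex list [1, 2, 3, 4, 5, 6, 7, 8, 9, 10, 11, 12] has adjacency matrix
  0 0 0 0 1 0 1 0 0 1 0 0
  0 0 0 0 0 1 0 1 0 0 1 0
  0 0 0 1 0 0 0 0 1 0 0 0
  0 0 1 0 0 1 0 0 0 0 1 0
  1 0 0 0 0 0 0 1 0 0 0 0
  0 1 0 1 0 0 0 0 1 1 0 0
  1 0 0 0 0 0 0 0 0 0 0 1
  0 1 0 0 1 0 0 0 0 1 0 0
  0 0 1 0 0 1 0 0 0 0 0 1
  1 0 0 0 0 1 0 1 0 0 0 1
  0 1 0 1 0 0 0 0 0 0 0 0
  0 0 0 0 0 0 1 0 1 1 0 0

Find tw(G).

3

A width-3 tree decomposition is:
Bags: B1 = {3, 4, 9, 11}  B2 = {4, 6, 9, 11}  B3 = {2, 6, 9, 11}  B4 = {2, 6, 9, 12}  B5 = {2, 6, 10, 12}  B6 = {2, 8, 10, 12}  B7 = {7, 8, 10, 12}  B8 = {1, 7, 8, 10}  B9 = {1, 5, 7, 8}
Tree: B1–B2, B2–B3, B3–B4, B4–B5, B5–B6, B6–B7, B7–B8, B8–B9
The largest bag has 4 vertices, giving width 3; this decomposition certifies tw(G) ≤ 3. For the lower bound: the 4 vertex sets {3,4,11}, {9}, {6}, {2,8,10,12} are disjoint, each induces a connected subgraph, and every pair is joined by at least one edge of G. Contracting each set to a single vertex therefore yields K_{4} as a minor, and since treewidth is minor-monotone, tw(G) ≥ tw(K_{4}) = 3. Therefore the treewidth is 3.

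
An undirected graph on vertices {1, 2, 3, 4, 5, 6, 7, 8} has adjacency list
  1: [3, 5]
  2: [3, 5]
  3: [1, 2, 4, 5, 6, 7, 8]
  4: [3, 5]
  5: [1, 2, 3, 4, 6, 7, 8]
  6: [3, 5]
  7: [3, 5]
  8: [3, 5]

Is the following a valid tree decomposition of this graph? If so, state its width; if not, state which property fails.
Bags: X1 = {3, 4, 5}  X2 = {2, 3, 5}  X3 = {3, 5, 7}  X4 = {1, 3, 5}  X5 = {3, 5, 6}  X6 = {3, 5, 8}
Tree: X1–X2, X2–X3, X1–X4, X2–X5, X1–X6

Vertex coverage: the bags together contain {1, 2, 3, 4, 5, 6, 7, 8}, the full vertex set. Edge coverage: each edge of G has both endpoints in at least one bag. Running intersection: for every vertex, the bags containing it form a connected subtree. All three properties hold, so this is a valid tree decomposition of width max|bag| − 1 = 2, and hence tw(G) ≤ 2.

Yes; width 2.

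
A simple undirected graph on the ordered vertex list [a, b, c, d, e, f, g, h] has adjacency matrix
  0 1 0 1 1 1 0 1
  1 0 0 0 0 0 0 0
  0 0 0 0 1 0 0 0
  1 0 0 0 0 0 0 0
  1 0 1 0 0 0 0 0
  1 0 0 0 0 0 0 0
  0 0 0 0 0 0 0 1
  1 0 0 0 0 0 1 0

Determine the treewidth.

A width-1 tree decomposition is:
Bags: B1 = {a, b}  B2 = {a, e}  B3 = {c, e}  B4 = {a, d}  B5 = {a, h}  B6 = {a, f}  B7 = {g, h}
Tree: B1–B2, B2–B3, B2–B4, B4–B5, B4–B6, B5–B7
Every bag has size at most 2, so the width is 2 − 1 = 1 and tw(G) ≤ 1. G has an edge, so its treewidth is at least 1. Combining the bounds, tw(G) = 1.

1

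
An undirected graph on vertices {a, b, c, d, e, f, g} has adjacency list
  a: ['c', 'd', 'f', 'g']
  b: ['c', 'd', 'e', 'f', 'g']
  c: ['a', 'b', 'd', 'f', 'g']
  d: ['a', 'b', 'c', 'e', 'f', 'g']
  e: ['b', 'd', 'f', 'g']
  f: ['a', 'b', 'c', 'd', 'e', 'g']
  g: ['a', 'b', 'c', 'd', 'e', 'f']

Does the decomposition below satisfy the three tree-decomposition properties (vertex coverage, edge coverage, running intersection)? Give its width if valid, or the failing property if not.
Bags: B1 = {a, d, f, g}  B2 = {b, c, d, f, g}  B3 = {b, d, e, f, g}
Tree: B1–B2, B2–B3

No — edge (c,a) lies in no bag.

A tree decomposition must satisfy three properties: every vertex lies in some bag; for every edge, both endpoints lie together in some bag; and for every vertex, the bags containing it form a connected subtree. Here edge (c,a) lies in no bag, so the decomposition is invalid.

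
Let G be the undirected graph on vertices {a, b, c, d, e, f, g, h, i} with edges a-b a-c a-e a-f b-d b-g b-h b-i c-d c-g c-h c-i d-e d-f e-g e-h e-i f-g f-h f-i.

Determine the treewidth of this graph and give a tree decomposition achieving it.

Treewidth 4.
One optimal decomposition is:
Bags: B1 = {b, c, e, f, i}  B2 = {a, b, c, e, f}  B3 = {b, c, e, f, h}  B4 = {b, c, e, f, g}  B5 = {b, c, d, e, f}
Tree: B1–B2, B2–B3, B3–B4, B4–B5

Each bag holds 5 vertices, so the decomposition has width 4, which upper-bounds the treewidth. For the lower bound: the 5 vertex sets {f,i}, {a,b}, {c,h}, {e}, {g} are disjoint, each induces a connected subgraph, and every pair is joined by at least one edge of G. Contracting each set to a single vertex therefore yields K_{5} as a minor, and since treewidth is minor-monotone, tw(G) ≥ tw(K_{5}) = 4. Therefore the treewidth is 4.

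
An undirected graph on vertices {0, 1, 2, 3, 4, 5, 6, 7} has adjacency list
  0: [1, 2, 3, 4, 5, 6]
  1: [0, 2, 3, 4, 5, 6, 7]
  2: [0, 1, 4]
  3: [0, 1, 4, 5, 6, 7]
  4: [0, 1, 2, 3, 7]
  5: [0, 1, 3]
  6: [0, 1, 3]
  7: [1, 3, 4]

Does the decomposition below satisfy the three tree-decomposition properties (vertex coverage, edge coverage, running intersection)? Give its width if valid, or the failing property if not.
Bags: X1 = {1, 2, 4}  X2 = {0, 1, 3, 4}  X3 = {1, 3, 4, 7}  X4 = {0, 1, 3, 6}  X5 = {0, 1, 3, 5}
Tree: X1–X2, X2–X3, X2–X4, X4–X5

No — edge (0,2) lies in no bag.

A tree decomposition must satisfy three properties: every vertex lies in some bag; for every edge, both endpoints lie together in some bag; and for every vertex, the bags containing it form a connected subtree. Here edge (0,2) lies in no bag, so the decomposition is invalid.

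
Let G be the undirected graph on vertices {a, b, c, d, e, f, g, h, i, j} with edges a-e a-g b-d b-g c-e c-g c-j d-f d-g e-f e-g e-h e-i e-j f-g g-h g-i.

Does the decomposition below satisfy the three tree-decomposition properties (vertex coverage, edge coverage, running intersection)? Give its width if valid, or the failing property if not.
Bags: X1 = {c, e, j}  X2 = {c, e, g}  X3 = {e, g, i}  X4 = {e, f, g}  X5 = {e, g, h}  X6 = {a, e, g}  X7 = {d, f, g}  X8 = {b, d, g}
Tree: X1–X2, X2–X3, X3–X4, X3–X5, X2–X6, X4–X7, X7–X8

Yes; width 2.

Checking the three conditions: (i) the bags cover all of {a, b, c, d, e, f, g, h, i, j}; (ii) for each edge, some bag contains both endpoints; (iii) the bags containing any fixed vertex form a subtree. All hold, so the decomposition is valid with width 3 − 1 = 2.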